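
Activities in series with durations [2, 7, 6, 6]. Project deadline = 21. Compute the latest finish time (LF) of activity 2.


LF(activity 2) = deadline - sum of successor durations
Successors: activities 3 through 4 with durations [6, 6]
Sum of successor durations = 12
LF = 21 - 12 = 9

9


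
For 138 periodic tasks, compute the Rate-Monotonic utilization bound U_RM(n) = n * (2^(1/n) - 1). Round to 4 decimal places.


Compute 2^(1/138) = 1.0050354411
Subtract 1: 1.0050354411 - 1 = 0.0050354411
Multiply by n: 138 * 0.0050354411 = 0.6948908718
Round to 4 dp: 0.6949

0.6949


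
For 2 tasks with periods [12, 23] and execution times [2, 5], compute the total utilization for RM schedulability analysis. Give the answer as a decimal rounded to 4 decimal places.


Compute individual utilizations (exact fractions):
  Task 1: C/T = 2/12 = 1/6 (approx. 0.1667)
  Task 2: C/T = 5/23 (approx. 0.2174)
Total utilization U = 1/6 + 5/23 = 53/138
Rounded to 4 decimal places: U = 0.3841
RM (Liu & Layland) bound for 2 tasks = 0.828427; compare with U = 53/138 (approx. 0.384058)
U <= bound, so schedulable by RM sufficient condition.

0.3841


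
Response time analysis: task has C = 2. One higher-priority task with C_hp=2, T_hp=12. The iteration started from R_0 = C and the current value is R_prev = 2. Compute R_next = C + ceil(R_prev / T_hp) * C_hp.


R_next = C + ceil(R_prev / T_hp) * C_hp
ceil(2 / 12) = ceil(0.1667) = 1
Interference = 1 * 2 = 2
R_next = 2 + 2 = 4

4


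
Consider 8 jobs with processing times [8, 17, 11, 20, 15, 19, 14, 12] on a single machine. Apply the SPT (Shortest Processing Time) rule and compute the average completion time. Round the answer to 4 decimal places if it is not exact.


Sort jobs by processing time (SPT order): [8, 11, 12, 14, 15, 17, 19, 20]
Compute completion times sequentially:
  Job 1: processing = 8, completes at 8
  Job 2: processing = 11, completes at 19
  Job 3: processing = 12, completes at 31
  Job 4: processing = 14, completes at 45
  Job 5: processing = 15, completes at 60
  Job 6: processing = 17, completes at 77
  Job 7: processing = 19, completes at 96
  Job 8: processing = 20, completes at 116
Sum of completion times = 452
Average completion time = 452/8 = 56.5

56.5


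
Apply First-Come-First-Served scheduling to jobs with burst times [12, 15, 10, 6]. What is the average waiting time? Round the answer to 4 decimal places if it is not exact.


FCFS order (as given): [12, 15, 10, 6]
Waiting times:
  Job 1: wait = 0
  Job 2: wait = 12
  Job 3: wait = 27
  Job 4: wait = 37
Sum of waiting times = 76
Average waiting time = 76/4 = 19.0

19.0


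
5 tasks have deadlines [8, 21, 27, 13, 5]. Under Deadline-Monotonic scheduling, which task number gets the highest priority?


Sort tasks by relative deadline (ascending):
  Task 5: deadline = 5
  Task 1: deadline = 8
  Task 4: deadline = 13
  Task 2: deadline = 21
  Task 3: deadline = 27
Priority order (highest first): [5, 1, 4, 2, 3]
Highest priority task = 5

5


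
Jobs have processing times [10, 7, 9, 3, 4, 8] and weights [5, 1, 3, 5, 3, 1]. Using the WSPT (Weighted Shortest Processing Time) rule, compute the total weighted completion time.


Compute p/w ratios and sort ascending (WSPT): [(3, 5), (4, 3), (10, 5), (9, 3), (7, 1), (8, 1)]
Compute weighted completion times:
  Job (p=3,w=5): C=3, w*C=5*3=15
  Job (p=4,w=3): C=7, w*C=3*7=21
  Job (p=10,w=5): C=17, w*C=5*17=85
  Job (p=9,w=3): C=26, w*C=3*26=78
  Job (p=7,w=1): C=33, w*C=1*33=33
  Job (p=8,w=1): C=41, w*C=1*41=41
Total weighted completion time = 273

273


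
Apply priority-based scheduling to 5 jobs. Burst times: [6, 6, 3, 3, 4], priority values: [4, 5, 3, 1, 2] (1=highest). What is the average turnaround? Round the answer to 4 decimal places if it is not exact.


Sort by priority (ascending = highest first):
Order: [(1, 3), (2, 4), (3, 3), (4, 6), (5, 6)]
Completion times:
  Priority 1, burst=3, C=3
  Priority 2, burst=4, C=7
  Priority 3, burst=3, C=10
  Priority 4, burst=6, C=16
  Priority 5, burst=6, C=22
Average turnaround = 58/5 = 11.6

11.6


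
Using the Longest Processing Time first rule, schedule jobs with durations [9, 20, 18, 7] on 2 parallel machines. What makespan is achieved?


Sort jobs in decreasing order (LPT): [20, 18, 9, 7]
Assign each job to the least loaded machine:
  Machine 1: jobs [20, 7], load = 27
  Machine 2: jobs [18, 9], load = 27
Makespan = max load = 27

27


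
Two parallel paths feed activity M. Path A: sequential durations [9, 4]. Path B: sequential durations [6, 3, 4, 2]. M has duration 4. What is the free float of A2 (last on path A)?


ES(A2) = sum of predecessors on chain A = 9
EF(A2) = ES + duration = 9 + 4 = 13
Successor of A2 is M. ES(M) = max(sum(A), sum(B)) = max(13, 15) = 15
Free float = ES(successor) - EF(current) = 15 - 13 = 2

2


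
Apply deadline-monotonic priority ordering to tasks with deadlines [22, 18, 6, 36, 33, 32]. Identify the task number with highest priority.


Sort tasks by relative deadline (ascending):
  Task 3: deadline = 6
  Task 2: deadline = 18
  Task 1: deadline = 22
  Task 6: deadline = 32
  Task 5: deadline = 33
  Task 4: deadline = 36
Priority order (highest first): [3, 2, 1, 6, 5, 4]
Highest priority task = 3

3


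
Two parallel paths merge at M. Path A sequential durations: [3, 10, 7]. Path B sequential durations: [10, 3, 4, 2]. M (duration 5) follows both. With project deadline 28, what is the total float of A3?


Forward pass: ES(A3) = sum of predecessors on chain A = 13
EF = ES + duration = 13 + 7 = 20
Backward pass: LF(M) = deadline = 28; LS(M) = 28 - 5 = 23
LF(A3) = LS(M) - sum(successors on chain A) = 23 - 0 = 23
LS = LF - duration = 23 - 7 = 16
Total float = LS - ES = 16 - 13 = 3

3


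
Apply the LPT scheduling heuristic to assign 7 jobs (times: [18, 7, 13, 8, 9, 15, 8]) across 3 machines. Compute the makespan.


Sort jobs in decreasing order (LPT): [18, 15, 13, 9, 8, 8, 7]
Assign each job to the least loaded machine:
  Machine 1: jobs [18, 8], load = 26
  Machine 2: jobs [15, 8], load = 23
  Machine 3: jobs [13, 9, 7], load = 29
Makespan = max load = 29

29


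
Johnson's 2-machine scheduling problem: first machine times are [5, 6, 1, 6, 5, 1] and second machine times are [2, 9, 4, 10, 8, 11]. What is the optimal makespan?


Apply Johnson's rule:
  Group 1 (a <= b): [(3, 1, 4), (6, 1, 11), (5, 5, 8), (2, 6, 9), (4, 6, 10)]
  Group 2 (a > b): [(1, 5, 2)]
Optimal job order: [3, 6, 5, 2, 4, 1]
Schedule:
  Job 3: M1 done at 1, M2 done at 5
  Job 6: M1 done at 2, M2 done at 16
  Job 5: M1 done at 7, M2 done at 24
  Job 2: M1 done at 13, M2 done at 33
  Job 4: M1 done at 19, M2 done at 43
  Job 1: M1 done at 24, M2 done at 45
Makespan = 45

45


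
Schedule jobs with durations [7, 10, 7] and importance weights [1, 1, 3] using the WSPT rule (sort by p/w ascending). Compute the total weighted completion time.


Compute p/w ratios and sort ascending (WSPT): [(7, 3), (7, 1), (10, 1)]
Compute weighted completion times:
  Job (p=7,w=3): C=7, w*C=3*7=21
  Job (p=7,w=1): C=14, w*C=1*14=14
  Job (p=10,w=1): C=24, w*C=1*24=24
Total weighted completion time = 59

59


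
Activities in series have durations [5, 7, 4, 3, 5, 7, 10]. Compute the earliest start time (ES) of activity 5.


Activity 5 starts after activities 1 through 4 complete.
Predecessor durations: [5, 7, 4, 3]
ES = 5 + 7 + 4 + 3 = 19

19


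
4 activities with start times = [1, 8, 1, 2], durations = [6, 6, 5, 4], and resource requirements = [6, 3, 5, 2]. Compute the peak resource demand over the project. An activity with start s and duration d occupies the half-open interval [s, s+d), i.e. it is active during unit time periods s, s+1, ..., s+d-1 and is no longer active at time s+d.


Each activity i is active on [start_i, start_i + duration_i).
Compute total resource usage per time slot:
  t=0: active resources = [], total = 0
  t=1: active resources = [6, 5], total = 11
  t=2: active resources = [6, 5, 2], total = 13
  t=3: active resources = [6, 5, 2], total = 13
  t=4: active resources = [6, 5, 2], total = 13
  t=5: active resources = [6, 5, 2], total = 13
  t=6: active resources = [6], total = 6
  t=7: active resources = [], total = 0
  t=8: active resources = [3], total = 3
  t=9: active resources = [3], total = 3
  t=10: active resources = [3], total = 3
  t=11: active resources = [3], total = 3
  t=12: active resources = [3], total = 3
  t=13: active resources = [3], total = 3
Peak resource demand = 13

13


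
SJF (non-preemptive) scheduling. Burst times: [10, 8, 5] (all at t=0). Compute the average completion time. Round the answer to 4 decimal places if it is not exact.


SJF order (ascending): [5, 8, 10]
Completion times:
  Job 1: burst=5, C=5
  Job 2: burst=8, C=13
  Job 3: burst=10, C=23
Average completion = 41/3 = 13.6667

13.6667


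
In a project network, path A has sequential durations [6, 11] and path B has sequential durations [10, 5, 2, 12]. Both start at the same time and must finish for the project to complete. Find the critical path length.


Path A total = 6 + 11 = 17
Path B total = 10 + 5 + 2 + 12 = 29
Critical path = longest path = max(17, 29) = 29

29


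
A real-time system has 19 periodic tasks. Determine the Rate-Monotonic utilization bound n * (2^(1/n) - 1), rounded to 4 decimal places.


Compute 2^(1/19) = 1.0371550444
Subtract 1: 1.0371550444 - 1 = 0.0371550444
Multiply by n: 19 * 0.0371550444 = 0.7059458436
Round to 4 dp: 0.7059

0.7059


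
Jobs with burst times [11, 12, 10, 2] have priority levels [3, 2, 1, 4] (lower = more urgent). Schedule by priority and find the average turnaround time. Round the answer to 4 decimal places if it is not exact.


Sort by priority (ascending = highest first):
Order: [(1, 10), (2, 12), (3, 11), (4, 2)]
Completion times:
  Priority 1, burst=10, C=10
  Priority 2, burst=12, C=22
  Priority 3, burst=11, C=33
  Priority 4, burst=2, C=35
Average turnaround = 100/4 = 25.0

25.0


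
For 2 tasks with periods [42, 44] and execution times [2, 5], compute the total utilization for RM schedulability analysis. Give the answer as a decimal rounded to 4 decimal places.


Compute individual utilizations (exact fractions):
  Task 1: C/T = 2/42 = 1/21 (approx. 0.0476)
  Task 2: C/T = 5/44 (approx. 0.1136)
Total utilization U = 1/21 + 5/44 = 149/924
Rounded to 4 decimal places: U = 0.1613
RM (Liu & Layland) bound for 2 tasks = 0.828427; compare with U = 149/924 (approx. 0.161255)
U <= bound, so schedulable by RM sufficient condition.

0.1613


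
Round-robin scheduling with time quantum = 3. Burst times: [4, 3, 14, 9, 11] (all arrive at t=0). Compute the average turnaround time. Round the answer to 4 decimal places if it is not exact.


Time quantum = 3
Execution trace:
  J1 runs 3 units, time = 3
  J2 runs 3 units, time = 6
  J3 runs 3 units, time = 9
  J4 runs 3 units, time = 12
  J5 runs 3 units, time = 15
  J1 runs 1 units, time = 16
  J3 runs 3 units, time = 19
  J4 runs 3 units, time = 22
  J5 runs 3 units, time = 25
  J3 runs 3 units, time = 28
  J4 runs 3 units, time = 31
  J5 runs 3 units, time = 34
  J3 runs 3 units, time = 37
  J5 runs 2 units, time = 39
  J3 runs 2 units, time = 41
Finish times: [16, 6, 41, 31, 39]
Average turnaround = 133/5 = 26.6

26.6


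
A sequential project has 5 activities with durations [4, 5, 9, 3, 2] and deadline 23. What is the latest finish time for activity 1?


LF(activity 1) = deadline - sum of successor durations
Successors: activities 2 through 5 with durations [5, 9, 3, 2]
Sum of successor durations = 19
LF = 23 - 19 = 4

4


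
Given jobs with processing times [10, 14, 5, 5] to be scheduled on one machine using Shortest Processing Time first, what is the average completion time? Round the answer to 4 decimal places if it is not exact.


Sort jobs by processing time (SPT order): [5, 5, 10, 14]
Compute completion times sequentially:
  Job 1: processing = 5, completes at 5
  Job 2: processing = 5, completes at 10
  Job 3: processing = 10, completes at 20
  Job 4: processing = 14, completes at 34
Sum of completion times = 69
Average completion time = 69/4 = 17.25

17.25


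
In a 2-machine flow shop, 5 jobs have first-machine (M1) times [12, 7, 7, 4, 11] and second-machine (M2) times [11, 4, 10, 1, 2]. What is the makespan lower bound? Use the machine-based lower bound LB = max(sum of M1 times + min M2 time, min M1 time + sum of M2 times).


LB1 = sum(M1 times) + min(M2 times) = 41 + 1 = 42
LB2 = min(M1 times) + sum(M2 times) = 4 + 28 = 32
Lower bound = max(LB1, LB2) = max(42, 32) = 42

42


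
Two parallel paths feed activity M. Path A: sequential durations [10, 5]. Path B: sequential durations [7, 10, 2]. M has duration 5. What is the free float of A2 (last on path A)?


ES(A2) = sum of predecessors on chain A = 10
EF(A2) = ES + duration = 10 + 5 = 15
Successor of A2 is M. ES(M) = max(sum(A), sum(B)) = max(15, 19) = 19
Free float = ES(successor) - EF(current) = 19 - 15 = 4

4


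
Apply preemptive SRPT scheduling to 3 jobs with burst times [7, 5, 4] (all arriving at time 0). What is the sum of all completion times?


Since all jobs arrive at t=0, SRPT equals SPT ordering.
SPT order: [4, 5, 7]
Completion times:
  Job 1: p=4, C=4
  Job 2: p=5, C=9
  Job 3: p=7, C=16
Total completion time = 4 + 9 + 16 = 29

29


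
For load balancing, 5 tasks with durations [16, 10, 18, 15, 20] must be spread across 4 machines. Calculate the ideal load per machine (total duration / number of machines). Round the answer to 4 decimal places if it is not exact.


Total processing time = 16 + 10 + 18 + 15 + 20 = 79
Number of machines = 4
Ideal balanced load = 79 / 4 = 19.75

19.75


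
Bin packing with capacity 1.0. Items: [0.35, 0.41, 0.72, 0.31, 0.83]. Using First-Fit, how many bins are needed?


Place items sequentially using First-Fit:
  Item 0.35 -> new Bin 1
  Item 0.41 -> Bin 1 (now 0.76)
  Item 0.72 -> new Bin 2
  Item 0.31 -> new Bin 3
  Item 0.83 -> new Bin 4
Total bins used = 4

4


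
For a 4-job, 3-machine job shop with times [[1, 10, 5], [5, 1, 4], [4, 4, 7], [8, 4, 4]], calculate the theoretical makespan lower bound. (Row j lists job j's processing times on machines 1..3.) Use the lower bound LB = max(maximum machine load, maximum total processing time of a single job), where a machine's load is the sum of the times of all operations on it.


Machine loads:
  Machine 1: 1 + 5 + 4 + 8 = 18
  Machine 2: 10 + 1 + 4 + 4 = 19
  Machine 3: 5 + 4 + 7 + 4 = 20
Max machine load = 20
Job totals:
  Job 1: 16
  Job 2: 10
  Job 3: 15
  Job 4: 16
Max job total = 16
Lower bound = max(20, 16) = 20

20


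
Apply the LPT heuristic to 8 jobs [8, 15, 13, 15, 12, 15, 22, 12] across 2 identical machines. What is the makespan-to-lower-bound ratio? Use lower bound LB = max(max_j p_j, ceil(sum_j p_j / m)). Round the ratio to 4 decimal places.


LPT order: [22, 15, 15, 15, 13, 12, 12, 8]
Machine loads after assignment: [57, 55]
LPT makespan = 57
Lower bound = max(max_job, ceil(total/2)) = max(22, 56) = 56
Ratio = 57 / 56 = 1.0179

1.0179


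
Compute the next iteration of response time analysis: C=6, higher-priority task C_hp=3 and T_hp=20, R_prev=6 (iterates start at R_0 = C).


R_next = C + ceil(R_prev / T_hp) * C_hp
ceil(6 / 20) = ceil(0.3) = 1
Interference = 1 * 3 = 3
R_next = 6 + 3 = 9

9


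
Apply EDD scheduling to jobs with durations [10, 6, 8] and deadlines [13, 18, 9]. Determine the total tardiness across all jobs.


Sort by due date (EDD order): [(8, 9), (10, 13), (6, 18)]
Compute completion times and tardiness:
  Job 1: p=8, d=9, C=8, tardiness=max(0,8-9)=0
  Job 2: p=10, d=13, C=18, tardiness=max(0,18-13)=5
  Job 3: p=6, d=18, C=24, tardiness=max(0,24-18)=6
Total tardiness = 11

11


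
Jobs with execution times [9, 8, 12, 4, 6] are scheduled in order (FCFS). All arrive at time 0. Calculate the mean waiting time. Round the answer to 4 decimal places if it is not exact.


FCFS order (as given): [9, 8, 12, 4, 6]
Waiting times:
  Job 1: wait = 0
  Job 2: wait = 9
  Job 3: wait = 17
  Job 4: wait = 29
  Job 5: wait = 33
Sum of waiting times = 88
Average waiting time = 88/5 = 17.6

17.6


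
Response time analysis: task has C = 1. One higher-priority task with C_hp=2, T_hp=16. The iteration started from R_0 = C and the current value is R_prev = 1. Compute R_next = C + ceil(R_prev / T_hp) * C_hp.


R_next = C + ceil(R_prev / T_hp) * C_hp
ceil(1 / 16) = ceil(0.0625) = 1
Interference = 1 * 2 = 2
R_next = 1 + 2 = 3

3


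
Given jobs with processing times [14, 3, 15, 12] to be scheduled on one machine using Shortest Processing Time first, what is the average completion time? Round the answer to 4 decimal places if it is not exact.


Sort jobs by processing time (SPT order): [3, 12, 14, 15]
Compute completion times sequentially:
  Job 1: processing = 3, completes at 3
  Job 2: processing = 12, completes at 15
  Job 3: processing = 14, completes at 29
  Job 4: processing = 15, completes at 44
Sum of completion times = 91
Average completion time = 91/4 = 22.75

22.75


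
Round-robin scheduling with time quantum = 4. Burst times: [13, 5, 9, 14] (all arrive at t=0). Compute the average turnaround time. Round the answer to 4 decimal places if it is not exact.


Time quantum = 4
Execution trace:
  J1 runs 4 units, time = 4
  J2 runs 4 units, time = 8
  J3 runs 4 units, time = 12
  J4 runs 4 units, time = 16
  J1 runs 4 units, time = 20
  J2 runs 1 units, time = 21
  J3 runs 4 units, time = 25
  J4 runs 4 units, time = 29
  J1 runs 4 units, time = 33
  J3 runs 1 units, time = 34
  J4 runs 4 units, time = 38
  J1 runs 1 units, time = 39
  J4 runs 2 units, time = 41
Finish times: [39, 21, 34, 41]
Average turnaround = 135/4 = 33.75

33.75


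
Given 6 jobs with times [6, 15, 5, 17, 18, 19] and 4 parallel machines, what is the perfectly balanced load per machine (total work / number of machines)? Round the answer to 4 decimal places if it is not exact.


Total processing time = 6 + 15 + 5 + 17 + 18 + 19 = 80
Number of machines = 4
Ideal balanced load = 80 / 4 = 20.0

20.0


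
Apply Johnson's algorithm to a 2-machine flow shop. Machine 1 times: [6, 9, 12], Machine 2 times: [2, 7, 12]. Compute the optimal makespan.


Apply Johnson's rule:
  Group 1 (a <= b): [(3, 12, 12)]
  Group 2 (a > b): [(2, 9, 7), (1, 6, 2)]
Optimal job order: [3, 2, 1]
Schedule:
  Job 3: M1 done at 12, M2 done at 24
  Job 2: M1 done at 21, M2 done at 31
  Job 1: M1 done at 27, M2 done at 33
Makespan = 33

33


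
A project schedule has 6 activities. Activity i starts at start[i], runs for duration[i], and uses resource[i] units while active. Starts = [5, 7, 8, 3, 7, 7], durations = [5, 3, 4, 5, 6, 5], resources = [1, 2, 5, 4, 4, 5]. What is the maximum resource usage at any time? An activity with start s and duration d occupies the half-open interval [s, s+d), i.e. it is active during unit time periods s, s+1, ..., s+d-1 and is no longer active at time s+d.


Each activity i is active on [start_i, start_i + duration_i).
Compute total resource usage per time slot:
  t=0: active resources = [], total = 0
  t=1: active resources = [], total = 0
  t=2: active resources = [], total = 0
  t=3: active resources = [4], total = 4
  t=4: active resources = [4], total = 4
  t=5: active resources = [1, 4], total = 5
  t=6: active resources = [1, 4], total = 5
  t=7: active resources = [1, 2, 4, 4, 5], total = 16
  t=8: active resources = [1, 2, 5, 4, 5], total = 17
  t=9: active resources = [1, 2, 5, 4, 5], total = 17
  t=10: active resources = [5, 4, 5], total = 14
  t=11: active resources = [5, 4, 5], total = 14
  t=12: active resources = [4], total = 4
Peak resource demand = 17

17


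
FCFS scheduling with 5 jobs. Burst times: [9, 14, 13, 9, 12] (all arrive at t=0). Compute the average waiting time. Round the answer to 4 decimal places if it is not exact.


FCFS order (as given): [9, 14, 13, 9, 12]
Waiting times:
  Job 1: wait = 0
  Job 2: wait = 9
  Job 3: wait = 23
  Job 4: wait = 36
  Job 5: wait = 45
Sum of waiting times = 113
Average waiting time = 113/5 = 22.6

22.6


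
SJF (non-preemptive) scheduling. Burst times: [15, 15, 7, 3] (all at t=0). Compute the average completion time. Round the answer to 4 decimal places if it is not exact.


SJF order (ascending): [3, 7, 15, 15]
Completion times:
  Job 1: burst=3, C=3
  Job 2: burst=7, C=10
  Job 3: burst=15, C=25
  Job 4: burst=15, C=40
Average completion = 78/4 = 19.5

19.5


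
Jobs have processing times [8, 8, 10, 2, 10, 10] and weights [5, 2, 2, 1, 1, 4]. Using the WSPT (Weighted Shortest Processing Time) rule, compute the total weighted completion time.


Compute p/w ratios and sort ascending (WSPT): [(8, 5), (2, 1), (10, 4), (8, 2), (10, 2), (10, 1)]
Compute weighted completion times:
  Job (p=8,w=5): C=8, w*C=5*8=40
  Job (p=2,w=1): C=10, w*C=1*10=10
  Job (p=10,w=4): C=20, w*C=4*20=80
  Job (p=8,w=2): C=28, w*C=2*28=56
  Job (p=10,w=2): C=38, w*C=2*38=76
  Job (p=10,w=1): C=48, w*C=1*48=48
Total weighted completion time = 310

310


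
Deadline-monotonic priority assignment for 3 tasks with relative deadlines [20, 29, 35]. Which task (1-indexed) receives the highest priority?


Sort tasks by relative deadline (ascending):
  Task 1: deadline = 20
  Task 2: deadline = 29
  Task 3: deadline = 35
Priority order (highest first): [1, 2, 3]
Highest priority task = 1

1


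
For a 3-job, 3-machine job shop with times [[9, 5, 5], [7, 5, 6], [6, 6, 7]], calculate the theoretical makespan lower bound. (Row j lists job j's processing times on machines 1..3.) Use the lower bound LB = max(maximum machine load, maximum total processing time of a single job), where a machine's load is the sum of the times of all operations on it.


Machine loads:
  Machine 1: 9 + 7 + 6 = 22
  Machine 2: 5 + 5 + 6 = 16
  Machine 3: 5 + 6 + 7 = 18
Max machine load = 22
Job totals:
  Job 1: 19
  Job 2: 18
  Job 3: 19
Max job total = 19
Lower bound = max(22, 19) = 22

22


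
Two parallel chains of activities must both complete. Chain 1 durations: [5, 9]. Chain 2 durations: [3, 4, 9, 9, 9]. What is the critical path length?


Path A total = 5 + 9 = 14
Path B total = 3 + 4 + 9 + 9 + 9 = 34
Critical path = longest path = max(14, 34) = 34

34


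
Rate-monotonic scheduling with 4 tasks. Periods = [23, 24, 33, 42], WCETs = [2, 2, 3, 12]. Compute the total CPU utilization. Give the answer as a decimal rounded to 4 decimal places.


Compute individual utilizations (exact fractions):
  Task 1: C/T = 2/23 (approx. 0.087)
  Task 2: C/T = 2/24 = 1/12 (approx. 0.0833)
  Task 3: C/T = 3/33 = 1/11 (approx. 0.0909)
  Task 4: C/T = 12/42 = 2/7 (approx. 0.2857)
Total utilization U = 2/23 + 1/12 + 1/11 + 2/7 = 11623/21252
Rounded to 4 decimal places: U = 0.5469
RM (Liu & Layland) bound for 4 tasks = 0.756828; compare with U = 11623/21252 (approx. 0.546913)
U <= bound, so schedulable by RM sufficient condition.

0.5469


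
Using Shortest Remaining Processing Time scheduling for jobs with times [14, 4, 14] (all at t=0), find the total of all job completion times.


Since all jobs arrive at t=0, SRPT equals SPT ordering.
SPT order: [4, 14, 14]
Completion times:
  Job 1: p=4, C=4
  Job 2: p=14, C=18
  Job 3: p=14, C=32
Total completion time = 4 + 18 + 32 = 54

54


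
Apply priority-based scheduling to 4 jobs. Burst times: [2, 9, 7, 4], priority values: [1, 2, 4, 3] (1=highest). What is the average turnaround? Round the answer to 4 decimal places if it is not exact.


Sort by priority (ascending = highest first):
Order: [(1, 2), (2, 9), (3, 4), (4, 7)]
Completion times:
  Priority 1, burst=2, C=2
  Priority 2, burst=9, C=11
  Priority 3, burst=4, C=15
  Priority 4, burst=7, C=22
Average turnaround = 50/4 = 12.5

12.5


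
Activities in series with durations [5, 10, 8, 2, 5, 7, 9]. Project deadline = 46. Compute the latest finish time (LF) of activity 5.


LF(activity 5) = deadline - sum of successor durations
Successors: activities 6 through 7 with durations [7, 9]
Sum of successor durations = 16
LF = 46 - 16 = 30

30


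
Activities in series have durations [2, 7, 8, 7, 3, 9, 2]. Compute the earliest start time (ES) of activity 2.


Activity 2 starts after activities 1 through 1 complete.
Predecessor durations: [2]
ES = 2 = 2

2


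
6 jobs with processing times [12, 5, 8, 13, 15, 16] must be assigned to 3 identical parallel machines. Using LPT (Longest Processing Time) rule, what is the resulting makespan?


Sort jobs in decreasing order (LPT): [16, 15, 13, 12, 8, 5]
Assign each job to the least loaded machine:
  Machine 1: jobs [16, 5], load = 21
  Machine 2: jobs [15, 8], load = 23
  Machine 3: jobs [13, 12], load = 25
Makespan = max load = 25

25


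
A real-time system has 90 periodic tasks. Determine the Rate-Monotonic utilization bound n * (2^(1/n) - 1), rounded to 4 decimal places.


Compute 2^(1/90) = 1.0077313692
Subtract 1: 1.0077313692 - 1 = 0.0077313692
Multiply by n: 90 * 0.0077313692 = 0.6958232280
Round to 4 dp: 0.6958

0.6958


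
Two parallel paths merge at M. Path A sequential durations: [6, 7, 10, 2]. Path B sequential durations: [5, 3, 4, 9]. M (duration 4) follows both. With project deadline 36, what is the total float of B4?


Forward pass: ES(B4) = sum of predecessors on chain B = 12
EF = ES + duration = 12 + 9 = 21
Backward pass: LF(M) = deadline = 36; LS(M) = 36 - 4 = 32
LF(B4) = LS(M) - sum(successors on chain B) = 32 - 0 = 32
LS = LF - duration = 32 - 9 = 23
Total float = LS - ES = 23 - 12 = 11

11


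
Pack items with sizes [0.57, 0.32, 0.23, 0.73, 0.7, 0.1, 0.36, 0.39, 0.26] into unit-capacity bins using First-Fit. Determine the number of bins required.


Place items sequentially using First-Fit:
  Item 0.57 -> new Bin 1
  Item 0.32 -> Bin 1 (now 0.89)
  Item 0.23 -> new Bin 2
  Item 0.73 -> Bin 2 (now 0.96)
  Item 0.7 -> new Bin 3
  Item 0.1 -> Bin 1 (now 0.99)
  Item 0.36 -> new Bin 4
  Item 0.39 -> Bin 4 (now 0.75)
  Item 0.26 -> Bin 3 (now 0.96)
Total bins used = 4

4


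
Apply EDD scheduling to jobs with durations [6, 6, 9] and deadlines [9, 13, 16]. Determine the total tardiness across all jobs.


Sort by due date (EDD order): [(6, 9), (6, 13), (9, 16)]
Compute completion times and tardiness:
  Job 1: p=6, d=9, C=6, tardiness=max(0,6-9)=0
  Job 2: p=6, d=13, C=12, tardiness=max(0,12-13)=0
  Job 3: p=9, d=16, C=21, tardiness=max(0,21-16)=5
Total tardiness = 5

5


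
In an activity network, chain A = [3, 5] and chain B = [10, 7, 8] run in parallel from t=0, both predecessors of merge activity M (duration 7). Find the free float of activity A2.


ES(A2) = sum of predecessors on chain A = 3
EF(A2) = ES + duration = 3 + 5 = 8
Successor of A2 is M. ES(M) = max(sum(A), sum(B)) = max(8, 25) = 25
Free float = ES(successor) - EF(current) = 25 - 8 = 17

17


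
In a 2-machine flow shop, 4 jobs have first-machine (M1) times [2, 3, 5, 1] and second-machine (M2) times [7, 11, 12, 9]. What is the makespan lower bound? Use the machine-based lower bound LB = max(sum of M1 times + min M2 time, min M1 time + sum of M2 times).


LB1 = sum(M1 times) + min(M2 times) = 11 + 7 = 18
LB2 = min(M1 times) + sum(M2 times) = 1 + 39 = 40
Lower bound = max(LB1, LB2) = max(18, 40) = 40

40


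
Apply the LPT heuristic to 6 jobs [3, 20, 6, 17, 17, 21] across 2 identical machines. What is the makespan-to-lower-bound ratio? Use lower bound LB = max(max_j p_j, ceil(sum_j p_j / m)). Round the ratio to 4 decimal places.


LPT order: [21, 20, 17, 17, 6, 3]
Machine loads after assignment: [41, 43]
LPT makespan = 43
Lower bound = max(max_job, ceil(total/2)) = max(21, 42) = 42
Ratio = 43 / 42 = 1.0238

1.0238


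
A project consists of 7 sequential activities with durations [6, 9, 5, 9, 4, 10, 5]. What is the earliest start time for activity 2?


Activity 2 starts after activities 1 through 1 complete.
Predecessor durations: [6]
ES = 6 = 6

6


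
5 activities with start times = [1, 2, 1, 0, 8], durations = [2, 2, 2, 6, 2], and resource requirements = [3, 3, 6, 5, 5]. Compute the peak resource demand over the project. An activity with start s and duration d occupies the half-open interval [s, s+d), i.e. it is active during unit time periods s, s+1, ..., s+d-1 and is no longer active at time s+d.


Each activity i is active on [start_i, start_i + duration_i).
Compute total resource usage per time slot:
  t=0: active resources = [5], total = 5
  t=1: active resources = [3, 6, 5], total = 14
  t=2: active resources = [3, 3, 6, 5], total = 17
  t=3: active resources = [3, 5], total = 8
  t=4: active resources = [5], total = 5
  t=5: active resources = [5], total = 5
  t=6: active resources = [], total = 0
  t=7: active resources = [], total = 0
  t=8: active resources = [5], total = 5
  t=9: active resources = [5], total = 5
Peak resource demand = 17

17


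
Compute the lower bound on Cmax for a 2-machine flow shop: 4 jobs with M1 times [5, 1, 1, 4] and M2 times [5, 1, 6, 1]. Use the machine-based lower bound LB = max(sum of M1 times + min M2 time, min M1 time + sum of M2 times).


LB1 = sum(M1 times) + min(M2 times) = 11 + 1 = 12
LB2 = min(M1 times) + sum(M2 times) = 1 + 13 = 14
Lower bound = max(LB1, LB2) = max(12, 14) = 14

14


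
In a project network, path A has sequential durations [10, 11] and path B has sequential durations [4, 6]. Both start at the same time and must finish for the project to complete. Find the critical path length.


Path A total = 10 + 11 = 21
Path B total = 4 + 6 = 10
Critical path = longest path = max(21, 10) = 21

21


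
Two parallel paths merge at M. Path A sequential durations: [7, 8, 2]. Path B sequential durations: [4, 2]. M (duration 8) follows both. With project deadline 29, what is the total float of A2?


Forward pass: ES(A2) = sum of predecessors on chain A = 7
EF = ES + duration = 7 + 8 = 15
Backward pass: LF(M) = deadline = 29; LS(M) = 29 - 8 = 21
LF(A2) = LS(M) - sum(successors on chain A) = 21 - 2 = 19
LS = LF - duration = 19 - 8 = 11
Total float = LS - ES = 11 - 7 = 4

4


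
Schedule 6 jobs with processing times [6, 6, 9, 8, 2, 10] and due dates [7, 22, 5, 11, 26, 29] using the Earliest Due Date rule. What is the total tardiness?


Sort by due date (EDD order): [(9, 5), (6, 7), (8, 11), (6, 22), (2, 26), (10, 29)]
Compute completion times and tardiness:
  Job 1: p=9, d=5, C=9, tardiness=max(0,9-5)=4
  Job 2: p=6, d=7, C=15, tardiness=max(0,15-7)=8
  Job 3: p=8, d=11, C=23, tardiness=max(0,23-11)=12
  Job 4: p=6, d=22, C=29, tardiness=max(0,29-22)=7
  Job 5: p=2, d=26, C=31, tardiness=max(0,31-26)=5
  Job 6: p=10, d=29, C=41, tardiness=max(0,41-29)=12
Total tardiness = 48

48


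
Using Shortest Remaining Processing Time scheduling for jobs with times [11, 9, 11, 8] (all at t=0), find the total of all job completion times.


Since all jobs arrive at t=0, SRPT equals SPT ordering.
SPT order: [8, 9, 11, 11]
Completion times:
  Job 1: p=8, C=8
  Job 2: p=9, C=17
  Job 3: p=11, C=28
  Job 4: p=11, C=39
Total completion time = 8 + 17 + 28 + 39 = 92

92


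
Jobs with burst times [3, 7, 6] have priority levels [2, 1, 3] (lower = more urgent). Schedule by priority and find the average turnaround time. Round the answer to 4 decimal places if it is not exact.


Sort by priority (ascending = highest first):
Order: [(1, 7), (2, 3), (3, 6)]
Completion times:
  Priority 1, burst=7, C=7
  Priority 2, burst=3, C=10
  Priority 3, burst=6, C=16
Average turnaround = 33/3 = 11.0

11.0


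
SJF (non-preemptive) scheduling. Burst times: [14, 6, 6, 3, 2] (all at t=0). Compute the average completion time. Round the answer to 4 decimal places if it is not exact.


SJF order (ascending): [2, 3, 6, 6, 14]
Completion times:
  Job 1: burst=2, C=2
  Job 2: burst=3, C=5
  Job 3: burst=6, C=11
  Job 4: burst=6, C=17
  Job 5: burst=14, C=31
Average completion = 66/5 = 13.2

13.2


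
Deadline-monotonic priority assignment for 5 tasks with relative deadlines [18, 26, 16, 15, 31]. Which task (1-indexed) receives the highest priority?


Sort tasks by relative deadline (ascending):
  Task 4: deadline = 15
  Task 3: deadline = 16
  Task 1: deadline = 18
  Task 2: deadline = 26
  Task 5: deadline = 31
Priority order (highest first): [4, 3, 1, 2, 5]
Highest priority task = 4

4


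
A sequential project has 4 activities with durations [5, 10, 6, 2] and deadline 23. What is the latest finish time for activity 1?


LF(activity 1) = deadline - sum of successor durations
Successors: activities 2 through 4 with durations [10, 6, 2]
Sum of successor durations = 18
LF = 23 - 18 = 5

5


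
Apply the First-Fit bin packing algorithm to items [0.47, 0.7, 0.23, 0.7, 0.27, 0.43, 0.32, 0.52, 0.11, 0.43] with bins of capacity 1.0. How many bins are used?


Place items sequentially using First-Fit:
  Item 0.47 -> new Bin 1
  Item 0.7 -> new Bin 2
  Item 0.23 -> Bin 1 (now 0.7)
  Item 0.7 -> new Bin 3
  Item 0.27 -> Bin 1 (now 0.97)
  Item 0.43 -> new Bin 4
  Item 0.32 -> Bin 4 (now 0.75)
  Item 0.52 -> new Bin 5
  Item 0.11 -> Bin 2 (now 0.81)
  Item 0.43 -> Bin 5 (now 0.95)
Total bins used = 5

5


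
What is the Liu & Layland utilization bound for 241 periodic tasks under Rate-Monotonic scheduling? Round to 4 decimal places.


Compute 2^(1/241) = 1.0028802694
Subtract 1: 1.0028802694 - 1 = 0.0028802694
Multiply by n: 241 * 0.0028802694 = 0.6941449254
Round to 4 dp: 0.6941

0.6941


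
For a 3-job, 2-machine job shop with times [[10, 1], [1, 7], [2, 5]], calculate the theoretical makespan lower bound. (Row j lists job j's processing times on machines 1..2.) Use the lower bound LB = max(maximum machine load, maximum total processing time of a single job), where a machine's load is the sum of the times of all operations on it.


Machine loads:
  Machine 1: 10 + 1 + 2 = 13
  Machine 2: 1 + 7 + 5 = 13
Max machine load = 13
Job totals:
  Job 1: 11
  Job 2: 8
  Job 3: 7
Max job total = 11
Lower bound = max(13, 11) = 13

13


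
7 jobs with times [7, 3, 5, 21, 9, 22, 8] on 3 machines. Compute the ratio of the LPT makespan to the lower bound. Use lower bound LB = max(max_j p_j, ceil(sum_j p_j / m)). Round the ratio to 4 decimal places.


LPT order: [22, 21, 9, 8, 7, 5, 3]
Machine loads after assignment: [25, 26, 24]
LPT makespan = 26
Lower bound = max(max_job, ceil(total/3)) = max(22, 25) = 25
Ratio = 26 / 25 = 1.04

1.04


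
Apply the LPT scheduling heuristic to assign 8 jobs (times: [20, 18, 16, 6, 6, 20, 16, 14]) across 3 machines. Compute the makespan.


Sort jobs in decreasing order (LPT): [20, 20, 18, 16, 16, 14, 6, 6]
Assign each job to the least loaded machine:
  Machine 1: jobs [20, 16], load = 36
  Machine 2: jobs [20, 14, 6], load = 40
  Machine 3: jobs [18, 16, 6], load = 40
Makespan = max load = 40

40


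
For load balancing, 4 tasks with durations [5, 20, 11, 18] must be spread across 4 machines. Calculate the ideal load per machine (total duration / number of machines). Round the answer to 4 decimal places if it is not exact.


Total processing time = 5 + 20 + 11 + 18 = 54
Number of machines = 4
Ideal balanced load = 54 / 4 = 13.5

13.5


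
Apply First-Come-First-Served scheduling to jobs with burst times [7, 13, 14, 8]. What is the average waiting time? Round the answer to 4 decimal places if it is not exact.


FCFS order (as given): [7, 13, 14, 8]
Waiting times:
  Job 1: wait = 0
  Job 2: wait = 7
  Job 3: wait = 20
  Job 4: wait = 34
Sum of waiting times = 61
Average waiting time = 61/4 = 15.25

15.25


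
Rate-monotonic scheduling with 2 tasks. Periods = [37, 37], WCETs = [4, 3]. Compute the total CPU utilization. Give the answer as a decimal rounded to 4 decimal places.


Compute individual utilizations (exact fractions):
  Task 1: C/T = 4/37 (approx. 0.1081)
  Task 2: C/T = 3/37 (approx. 0.0811)
Total utilization U = 4/37 + 3/37 = 7/37
Rounded to 4 decimal places: U = 0.1892
RM (Liu & Layland) bound for 2 tasks = 0.828427; compare with U = 7/37 (approx. 0.189189)
U <= bound, so schedulable by RM sufficient condition.

0.1892


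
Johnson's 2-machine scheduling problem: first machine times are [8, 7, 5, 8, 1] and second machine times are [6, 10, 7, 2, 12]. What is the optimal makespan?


Apply Johnson's rule:
  Group 1 (a <= b): [(5, 1, 12), (3, 5, 7), (2, 7, 10)]
  Group 2 (a > b): [(1, 8, 6), (4, 8, 2)]
Optimal job order: [5, 3, 2, 1, 4]
Schedule:
  Job 5: M1 done at 1, M2 done at 13
  Job 3: M1 done at 6, M2 done at 20
  Job 2: M1 done at 13, M2 done at 30
  Job 1: M1 done at 21, M2 done at 36
  Job 4: M1 done at 29, M2 done at 38
Makespan = 38

38


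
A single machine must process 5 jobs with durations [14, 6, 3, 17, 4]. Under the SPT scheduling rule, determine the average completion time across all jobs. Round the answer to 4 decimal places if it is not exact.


Sort jobs by processing time (SPT order): [3, 4, 6, 14, 17]
Compute completion times sequentially:
  Job 1: processing = 3, completes at 3
  Job 2: processing = 4, completes at 7
  Job 3: processing = 6, completes at 13
  Job 4: processing = 14, completes at 27
  Job 5: processing = 17, completes at 44
Sum of completion times = 94
Average completion time = 94/5 = 18.8

18.8


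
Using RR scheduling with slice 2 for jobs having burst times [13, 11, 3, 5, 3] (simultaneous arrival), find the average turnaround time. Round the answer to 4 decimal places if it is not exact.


Time quantum = 2
Execution trace:
  J1 runs 2 units, time = 2
  J2 runs 2 units, time = 4
  J3 runs 2 units, time = 6
  J4 runs 2 units, time = 8
  J5 runs 2 units, time = 10
  J1 runs 2 units, time = 12
  J2 runs 2 units, time = 14
  J3 runs 1 units, time = 15
  J4 runs 2 units, time = 17
  J5 runs 1 units, time = 18
  J1 runs 2 units, time = 20
  J2 runs 2 units, time = 22
  J4 runs 1 units, time = 23
  J1 runs 2 units, time = 25
  J2 runs 2 units, time = 27
  J1 runs 2 units, time = 29
  J2 runs 2 units, time = 31
  J1 runs 2 units, time = 33
  J2 runs 1 units, time = 34
  J1 runs 1 units, time = 35
Finish times: [35, 34, 15, 23, 18]
Average turnaround = 125/5 = 25.0

25.0


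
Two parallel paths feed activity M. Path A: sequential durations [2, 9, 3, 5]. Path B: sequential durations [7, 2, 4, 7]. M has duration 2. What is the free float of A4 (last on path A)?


ES(A4) = sum of predecessors on chain A = 14
EF(A4) = ES + duration = 14 + 5 = 19
Successor of A4 is M. ES(M) = max(sum(A), sum(B)) = max(19, 20) = 20
Free float = ES(successor) - EF(current) = 20 - 19 = 1

1


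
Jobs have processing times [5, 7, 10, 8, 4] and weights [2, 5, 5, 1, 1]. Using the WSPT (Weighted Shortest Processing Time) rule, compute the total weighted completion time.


Compute p/w ratios and sort ascending (WSPT): [(7, 5), (10, 5), (5, 2), (4, 1), (8, 1)]
Compute weighted completion times:
  Job (p=7,w=5): C=7, w*C=5*7=35
  Job (p=10,w=5): C=17, w*C=5*17=85
  Job (p=5,w=2): C=22, w*C=2*22=44
  Job (p=4,w=1): C=26, w*C=1*26=26
  Job (p=8,w=1): C=34, w*C=1*34=34
Total weighted completion time = 224

224


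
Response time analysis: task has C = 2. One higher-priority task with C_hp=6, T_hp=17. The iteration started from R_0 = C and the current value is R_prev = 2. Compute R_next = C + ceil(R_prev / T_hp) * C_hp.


R_next = C + ceil(R_prev / T_hp) * C_hp
ceil(2 / 17) = ceil(0.1176) = 1
Interference = 1 * 6 = 6
R_next = 2 + 6 = 8

8


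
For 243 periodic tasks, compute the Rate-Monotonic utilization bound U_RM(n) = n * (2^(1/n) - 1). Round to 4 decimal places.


Compute 2^(1/243) = 1.0028565297
Subtract 1: 1.0028565297 - 1 = 0.0028565297
Multiply by n: 243 * 0.0028565297 = 0.6941367171
Round to 4 dp: 0.6941

0.6941


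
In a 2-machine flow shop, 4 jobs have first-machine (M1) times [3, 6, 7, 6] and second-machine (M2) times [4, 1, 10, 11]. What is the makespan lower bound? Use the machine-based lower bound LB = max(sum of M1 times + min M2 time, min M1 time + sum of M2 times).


LB1 = sum(M1 times) + min(M2 times) = 22 + 1 = 23
LB2 = min(M1 times) + sum(M2 times) = 3 + 26 = 29
Lower bound = max(LB1, LB2) = max(23, 29) = 29

29


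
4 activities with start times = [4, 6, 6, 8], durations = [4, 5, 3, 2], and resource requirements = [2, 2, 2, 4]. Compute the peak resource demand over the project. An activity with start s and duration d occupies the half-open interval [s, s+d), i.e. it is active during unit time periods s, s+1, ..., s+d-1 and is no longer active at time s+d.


Each activity i is active on [start_i, start_i + duration_i).
Compute total resource usage per time slot:
  t=0: active resources = [], total = 0
  t=1: active resources = [], total = 0
  t=2: active resources = [], total = 0
  t=3: active resources = [], total = 0
  t=4: active resources = [2], total = 2
  t=5: active resources = [2], total = 2
  t=6: active resources = [2, 2, 2], total = 6
  t=7: active resources = [2, 2, 2], total = 6
  t=8: active resources = [2, 2, 4], total = 8
  t=9: active resources = [2, 4], total = 6
  t=10: active resources = [2], total = 2
Peak resource demand = 8

8
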